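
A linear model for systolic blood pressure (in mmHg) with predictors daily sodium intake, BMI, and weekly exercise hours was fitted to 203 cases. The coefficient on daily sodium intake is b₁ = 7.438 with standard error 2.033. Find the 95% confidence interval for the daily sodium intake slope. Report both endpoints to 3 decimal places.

(3.429, 11.447)

df = n − k − 1 = 203 − 3 − 1 = 199.
t* = t_{0.025, 199} = 1.971957.
Margin = t* × SE = 1.971957 × 2.033 = 4.00899.
CI: 7.438 ± 4.00899 → (3.429, 11.447).
With 95% confidence, each one-unit increase in daily sodium intake is associated with a change of between 3.429 and 11.447 mmHg in systolic blood pressure, holding the other predictors fixed.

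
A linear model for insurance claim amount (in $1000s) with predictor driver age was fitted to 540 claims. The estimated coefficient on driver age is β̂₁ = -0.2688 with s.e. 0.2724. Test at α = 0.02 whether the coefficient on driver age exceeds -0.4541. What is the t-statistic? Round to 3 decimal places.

t = 0.680

H₀: β₁ = -0.4541 vs H₁: β₁ > -0.4541.
t = (β̂₁ − β₁⁰)/SE = (-0.2688 − (-0.4541)) / 0.2724 = 0.680.
df = n − 2 = 540 − 2 = 538.
One-sided p ≈ 0.2483, which is ≥ 0.02, so fail to reject H₀.
The data do not give significant evidence that the true slope on driver age exceeds -0.4541 $1000s per unit.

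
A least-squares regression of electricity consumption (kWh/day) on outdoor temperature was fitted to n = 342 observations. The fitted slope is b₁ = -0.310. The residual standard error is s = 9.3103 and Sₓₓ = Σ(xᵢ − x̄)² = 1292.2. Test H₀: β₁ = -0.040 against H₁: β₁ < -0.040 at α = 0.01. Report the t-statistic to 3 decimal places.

t = -1.042

SE(b₁) = s/√Sₓₓ = 9.3103/√1292.2 = 0.258999.
t = (-0.310 − (-0.040)) / 0.258999 = -1.042.
df = n − 2 = 340.
One-sided p ≈ 0.1490, which is ≥ 0.01, so fail to reject H₀.
The data do not give significant evidence that the true slope on outdoor temperature is below -0.040 kWh/day per unit.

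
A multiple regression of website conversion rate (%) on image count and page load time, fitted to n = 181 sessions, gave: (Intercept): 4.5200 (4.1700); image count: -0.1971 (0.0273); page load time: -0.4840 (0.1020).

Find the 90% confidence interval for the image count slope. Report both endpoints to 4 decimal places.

Read off: b = -0.1971, SE = 0.0273 for image count.
df = n − k − 1 = 181 − 2 − 1 = 178.
t* = t_{0.05, 178} = 1.653459.
Margin = t* × SE = 1.653459 × 0.0273 = 0.045139.
CI: -0.1971 ± 0.045139 → (-0.2422, -0.1520).

(-0.2422, -0.1520)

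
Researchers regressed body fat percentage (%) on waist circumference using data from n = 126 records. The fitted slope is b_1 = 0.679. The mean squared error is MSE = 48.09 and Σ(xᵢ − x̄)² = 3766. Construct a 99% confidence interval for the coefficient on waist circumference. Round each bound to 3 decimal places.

(0.383, 0.975)

SE(b_1) = √(MSE/Sₓₓ) = √(48.09/3766) = 0.113002.
df = n − 2 = 124.
t* = t_{0.005, 124} = 2.61606.
Margin = t* × SE = 2.61606 × 0.113002 = 0.29562.
CI: 0.679 ± 0.29562 → (0.383, 0.975).
With 99% confidence, each one-unit increase in waist circumference is associated with a change of between 0.383 and 0.975 % in body fat percentage.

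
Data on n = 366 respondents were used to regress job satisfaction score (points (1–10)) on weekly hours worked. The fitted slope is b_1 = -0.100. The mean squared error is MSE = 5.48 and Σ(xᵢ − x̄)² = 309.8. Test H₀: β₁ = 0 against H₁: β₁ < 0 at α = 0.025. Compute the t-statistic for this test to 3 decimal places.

SE(b_1) = √(MSE/Sₓₓ) = √(5.48/309.8) = 0.132999.
t = -0.100 / 0.132999 = -0.752.
df = n − 2 = 364.
One-sided p ≈ 0.2263, which is ≥ 0.025, so fail to reject H₀.
The data do not give significant evidence that the true slope on weekly hours worked is negative.

t = -0.752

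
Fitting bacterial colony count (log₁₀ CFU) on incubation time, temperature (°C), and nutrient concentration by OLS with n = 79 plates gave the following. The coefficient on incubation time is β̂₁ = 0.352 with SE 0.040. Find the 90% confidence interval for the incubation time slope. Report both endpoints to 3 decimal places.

df = n − k − 1 = 79 − 3 − 1 = 75.
t* = t_{0.05, 75} = 1.665425.
Margin = t* × SE = 1.665425 × 0.040 = 0.06662.
CI: 0.352 ± 0.06662 → (0.285, 0.419).
With 90% confidence, each one-unit increase in incubation time is associated with a change of between 0.285 and 0.419 log₁₀ CFU in bacterial colony count, holding the other predictors fixed.

(0.285, 0.419)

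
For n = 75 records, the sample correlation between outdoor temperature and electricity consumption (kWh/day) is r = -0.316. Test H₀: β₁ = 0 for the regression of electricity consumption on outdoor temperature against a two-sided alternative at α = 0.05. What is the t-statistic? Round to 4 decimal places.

t = -2.8457

t = r·√(n − 2)/√(1 − r²) = -0.316·√73/√0.900144 = -2.8457.
df = n − 2 = 73.
Two-sided p ≈ 0.0057, which is < 0.05, so reject H₀.
There is evidence of a linear association between outdoor temperature and electricity consumption.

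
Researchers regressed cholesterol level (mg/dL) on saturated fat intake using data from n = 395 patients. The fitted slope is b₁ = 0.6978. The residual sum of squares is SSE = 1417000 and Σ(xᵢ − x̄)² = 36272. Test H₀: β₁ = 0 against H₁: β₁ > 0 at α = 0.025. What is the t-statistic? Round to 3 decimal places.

t = 2.213

MSE = SSE/(n − 2) = 1417000/393 = 3605.6.
SE(b₁) = √(MSE/Sₓₓ) = √(3605.6/36272) = 0.315285.
t = 0.6978 / 0.315285 = 2.213.
df = n − 2 = 393.
One-sided p ≈ 0.0137, which is < 0.025, so reject H₀.
There is evidence that the true slope on saturated fat intake is positive.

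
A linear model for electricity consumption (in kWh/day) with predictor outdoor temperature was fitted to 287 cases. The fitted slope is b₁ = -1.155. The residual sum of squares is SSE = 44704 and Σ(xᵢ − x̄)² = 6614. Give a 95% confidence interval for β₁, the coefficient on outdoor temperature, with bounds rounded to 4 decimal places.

MSE = SSE/(n − 2) = 44704/285 = 156.856.
SE(b₁) = √(MSE/Sₓₓ) = √(156.856/6614) = 0.153999.
df = n − 2 = 285.
t* = t_{0.025, 285} = 1.968323.
Margin = t* × SE = 1.968323 × 0.153999 = 0.303120.
CI: -1.155 ± 0.303120 → (-1.4581, -0.8519).
With 95% confidence, each one-unit increase in outdoor temperature is associated with a change of between -1.4581 and -0.8519 kWh/day in electricity consumption.

(-1.4581, -0.8519)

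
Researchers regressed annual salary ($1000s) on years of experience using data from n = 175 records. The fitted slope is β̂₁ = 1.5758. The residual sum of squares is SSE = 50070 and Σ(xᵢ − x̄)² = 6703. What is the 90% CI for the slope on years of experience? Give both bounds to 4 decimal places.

MSE = SSE/(n − 2) = 50070/173 = 289.422.
SE(β̂₁) = √(MSE/Sₓₓ) = √(289.422/6703) = 0.207793.
df = n − 2 = 173.
t* = t_{0.05, 173} = 1.653709.
Margin = t* × SE = 1.653709 × 0.207793 = 0.343629.
CI: 1.5758 ± 0.343629 → (1.2322, 1.9194).
With 90% confidence, each one-unit increase in years of experience is associated with a change of between 1.2322 and 1.9194 $1000s in annual salary.

(1.2322, 1.9194)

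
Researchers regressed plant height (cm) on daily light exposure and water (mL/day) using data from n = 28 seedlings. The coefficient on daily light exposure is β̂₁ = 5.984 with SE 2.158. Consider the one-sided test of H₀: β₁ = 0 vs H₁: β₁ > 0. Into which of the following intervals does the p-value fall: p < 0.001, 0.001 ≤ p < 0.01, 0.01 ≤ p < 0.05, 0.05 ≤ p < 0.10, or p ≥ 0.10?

0.001 ≤ p < 0.01

t = 5.984 / 2.158 = 2.773.
df = n − k − 1 = 28 − 2 − 1 = 25.
One-sided p = P(T_{25} > t) ≈ 0.0052.
So 0.001 ≤ p < 0.01.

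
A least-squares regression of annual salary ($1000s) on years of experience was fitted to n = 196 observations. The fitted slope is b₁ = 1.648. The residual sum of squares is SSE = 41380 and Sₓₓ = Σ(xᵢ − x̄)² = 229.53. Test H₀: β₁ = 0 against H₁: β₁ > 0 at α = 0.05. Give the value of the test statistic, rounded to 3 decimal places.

t = 1.710

MSE = SSE/(n − 2) = 41380/194 = 213.299.
SE(b₁) = √(MSE/Sₓₓ) = √(213.299/229.53) = 0.963995.
t = 1.648 / 0.963995 = 1.710.
df = n − 2 = 194.
One-sided p ≈ 0.0445, which is < 0.05, so reject H₀.
There is evidence that the true slope on years of experience is positive.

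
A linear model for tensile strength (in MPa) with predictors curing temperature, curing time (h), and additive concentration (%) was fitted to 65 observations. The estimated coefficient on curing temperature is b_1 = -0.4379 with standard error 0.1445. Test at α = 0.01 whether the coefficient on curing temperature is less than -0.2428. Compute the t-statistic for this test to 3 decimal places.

t = -1.350

H₀: β₁ = -0.2428 vs H₁: β₁ < -0.2428.
t = (b_1 − β₁⁰)/SE = (-0.4379 − (-0.2428)) / 0.1445 = -1.350.
df = n − k − 1 = 65 − 3 − 1 = 61.
One-sided p ≈ 0.0910, which is ≥ 0.01, so fail to reject H₀.
The data do not give significant evidence that the true slope on curing temperature is below -0.2428 MPa per unit, holding the other predictors fixed.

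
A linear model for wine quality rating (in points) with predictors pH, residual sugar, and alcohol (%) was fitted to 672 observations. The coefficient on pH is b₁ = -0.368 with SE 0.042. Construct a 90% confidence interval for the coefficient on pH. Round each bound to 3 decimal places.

(-0.437, -0.299)

df = n − k − 1 = 672 − 3 − 1 = 668.
t* = t_{0.05, 668} = 1.647138.
Margin = t* × SE = 1.647138 × 0.042 = 0.06918.
CI: -0.368 ± 0.06918 → (-0.437, -0.299).
With 90% confidence, each one-unit increase in pH is associated with a change of between -0.437 and -0.299 points in wine quality rating, holding the other predictors fixed.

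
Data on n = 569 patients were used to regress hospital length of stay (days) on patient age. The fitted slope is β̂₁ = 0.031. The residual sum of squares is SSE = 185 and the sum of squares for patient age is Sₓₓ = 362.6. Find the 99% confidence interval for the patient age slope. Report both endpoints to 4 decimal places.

(-0.0465, 0.1085)

MSE = SSE/(n − 2) = 185/567 = 0.326279.
SE(β̂₁) = √(MSE/Sₓₓ) = √(0.326279/362.6) = 0.0299972.
df = n − 2 = 567.
t* = t_{0.005, 567} = 2.584528.
Margin = t* × SE = 2.584528 × 0.0299972 = 0.077529.
CI: 0.031 ± 0.077529 → (-0.0465, 0.1085).
With 99% confidence, each one-unit increase in patient age is associated with a change of between -0.0465 and 0.1085 days in hospital length of stay.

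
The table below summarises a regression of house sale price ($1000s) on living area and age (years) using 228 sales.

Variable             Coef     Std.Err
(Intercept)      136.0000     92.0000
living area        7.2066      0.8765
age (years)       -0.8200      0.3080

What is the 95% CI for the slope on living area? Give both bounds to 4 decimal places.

(5.4794, 8.9338)

Read off: b = 7.2066, SE = 0.8765 for living area.
df = n − k − 1 = 228 − 2 − 1 = 225.
t* = t_{0.025, 225} = 1.970563.
Margin = t* × SE = 1.970563 × 0.8765 = 1.727199.
CI: 7.2066 ± 1.727199 → (5.4794, 8.9338).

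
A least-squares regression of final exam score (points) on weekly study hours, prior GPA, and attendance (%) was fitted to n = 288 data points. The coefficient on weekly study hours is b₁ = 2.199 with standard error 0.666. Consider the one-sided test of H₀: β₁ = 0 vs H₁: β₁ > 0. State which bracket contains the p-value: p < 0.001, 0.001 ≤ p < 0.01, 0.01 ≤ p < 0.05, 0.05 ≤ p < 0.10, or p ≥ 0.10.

p < 0.001

t = 2.199 / 0.666 = 3.302.
df = n − k − 1 = 288 − 3 − 1 = 284.
One-sided p = P(T_{284} > t) ≈ 0.0005.
So p < 0.001.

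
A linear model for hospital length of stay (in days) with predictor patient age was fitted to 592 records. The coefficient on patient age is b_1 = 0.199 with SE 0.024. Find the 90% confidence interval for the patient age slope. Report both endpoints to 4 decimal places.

(0.1595, 0.2385)

df = n − 2 = 592 − 2 = 590.
t* = t_{0.05, 590} = 1.64744.
Margin = t* × SE = 1.64744 × 0.024 = 0.039539.
CI: 0.199 ± 0.039539 → (0.1595, 0.2385).
With 90% confidence, each one-unit increase in patient age is associated with a change of between 0.1595 and 0.2385 days in hospital length of stay.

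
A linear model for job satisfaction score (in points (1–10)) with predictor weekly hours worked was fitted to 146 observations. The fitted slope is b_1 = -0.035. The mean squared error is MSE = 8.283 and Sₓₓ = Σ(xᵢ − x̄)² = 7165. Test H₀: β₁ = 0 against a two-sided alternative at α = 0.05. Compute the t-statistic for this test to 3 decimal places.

t = -1.029

SE(b_1) = √(MSE/Sₓₓ) = √(8.283/7165) = 0.0340005.
t = -0.035 / 0.0340005 = -1.029.
df = n − 2 = 144.
Two-sided p ≈ 0.3050, which is ≥ 0.05, so fail to reject H₀.
The data do not give significant evidence of an association between weekly hours worked and job satisfaction score.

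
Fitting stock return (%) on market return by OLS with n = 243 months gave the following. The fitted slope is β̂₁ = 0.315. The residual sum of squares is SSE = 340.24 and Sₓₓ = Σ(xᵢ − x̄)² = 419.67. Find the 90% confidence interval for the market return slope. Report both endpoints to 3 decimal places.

(0.219, 0.411)

MSE = SSE/(n − 2) = 340.24/241 = 1.41178.
SE(β̂₁) = √(MSE/Sₓₓ) = √(1.41178/419.67) = 0.0580003.
df = n − 2 = 241.
t* = t_{0.05, 241} = 1.651201.
Margin = t* × SE = 1.651201 × 0.0580003 = 0.09577.
CI: 0.315 ± 0.09577 → (0.219, 0.411).
With 90% confidence, each one-unit increase in market return is associated with a change of between 0.219 and 0.411 % in stock return.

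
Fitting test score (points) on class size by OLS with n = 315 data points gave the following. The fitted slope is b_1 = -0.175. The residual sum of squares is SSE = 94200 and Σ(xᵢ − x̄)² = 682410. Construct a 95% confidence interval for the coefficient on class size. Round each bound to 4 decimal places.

(-0.2163, -0.1337)

MSE = SSE/(n − 2) = 94200/313 = 300.958.
SE(b_1) = √(MSE/Sₓₓ) = √(300.958/682410) = 0.0210005.
df = n − 2 = 313.
t* = t_{0.025, 313} = 1.967572.
Margin = t* × SE = 1.967572 × 0.0210005 = 0.041320.
CI: -0.175 ± 0.041320 → (-0.2163, -0.1337).
With 95% confidence, each one-unit increase in class size is associated with a change of between -0.2163 and -0.1337 points in test score.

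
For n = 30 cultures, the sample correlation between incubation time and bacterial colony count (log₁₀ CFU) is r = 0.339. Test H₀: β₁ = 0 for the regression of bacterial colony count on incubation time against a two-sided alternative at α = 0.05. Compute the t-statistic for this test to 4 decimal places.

t = r·√(n − 2)/√(1 − r²) = 0.339·√28/√0.885079 = 1.9067.
df = n − 2 = 28.
Two-sided p ≈ 0.0669, which is ≥ 0.05, so fail to reject H₀.
The data do not give significant evidence of a linear association between incubation time and bacterial colony count.

t = 1.9067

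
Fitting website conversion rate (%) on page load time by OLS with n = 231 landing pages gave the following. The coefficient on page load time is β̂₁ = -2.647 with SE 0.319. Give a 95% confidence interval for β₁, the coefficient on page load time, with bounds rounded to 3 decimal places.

(-3.276, -2.018)

df = n − 2 = 231 − 2 = 229.
t* = t_{0.025, 229} = 1.970377.
Margin = t* × SE = 1.970377 × 0.319 = 0.62855.
CI: -2.647 ± 0.62855 → (-3.276, -2.018).
With 95% confidence, each one-unit increase in page load time is associated with a change of between -3.276 and -2.018 % in website conversion rate.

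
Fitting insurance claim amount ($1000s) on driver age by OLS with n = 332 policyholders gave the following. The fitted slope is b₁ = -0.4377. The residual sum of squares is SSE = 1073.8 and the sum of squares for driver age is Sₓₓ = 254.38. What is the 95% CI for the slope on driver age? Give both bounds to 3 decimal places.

(-0.660, -0.215)

MSE = SSE/(n − 2) = 1073.8/330 = 3.25394.
SE(b₁) = √(MSE/Sₓₓ) = √(3.25394/254.38) = 0.1131.
df = n − 2 = 330.
t* = t_{0.025, 330} = 1.967179.
Margin = t* × SE = 1.967179 × 0.1131 = 0.22249.
CI: -0.4377 ± 0.22249 → (-0.660, -0.215).
With 95% confidence, each one-unit increase in driver age is associated with a change of between -0.660 and -0.215 $1000s in insurance claim amount.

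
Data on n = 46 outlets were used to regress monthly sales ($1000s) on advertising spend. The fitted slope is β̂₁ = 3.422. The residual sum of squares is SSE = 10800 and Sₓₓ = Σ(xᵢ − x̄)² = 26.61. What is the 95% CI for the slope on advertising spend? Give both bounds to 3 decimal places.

(-2.699, 9.543)

MSE = SSE/(n − 2) = 10800/44 = 245.455.
SE(β̂₁) = √(MSE/Sₓₓ) = √(245.455/26.61) = 3.03713.
df = n − 2 = 44.
t* = t_{0.025, 44} = 2.015368.
Margin = t* × SE = 2.015368 × 3.03713 = 6.12093.
CI: 3.422 ± 6.12093 → (-2.699, 9.543).
With 95% confidence, each one-unit increase in advertising spend is associated with a change of between -2.699 and 9.543 $1000s in monthly sales.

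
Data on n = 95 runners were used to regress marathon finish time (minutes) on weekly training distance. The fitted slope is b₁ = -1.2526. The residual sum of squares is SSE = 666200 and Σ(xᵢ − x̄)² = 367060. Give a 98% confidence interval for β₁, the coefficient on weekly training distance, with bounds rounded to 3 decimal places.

(-1.583, -0.922)

MSE = SSE/(n − 2) = 666200/93 = 7163.44.
SE(b₁) = √(MSE/Sₓₓ) = √(7163.44/367060) = 0.139699.
df = n − 2 = 93.
t* = t_{0.01, 93} = 2.367115.
Margin = t* × SE = 2.367115 × 0.139699 = 0.33068.
CI: -1.2526 ± 0.33068 → (-1.583, -0.922).
With 98% confidence, each one-unit increase in weekly training distance is associated with a change of between -1.583 and -0.922 minutes in marathon finish time.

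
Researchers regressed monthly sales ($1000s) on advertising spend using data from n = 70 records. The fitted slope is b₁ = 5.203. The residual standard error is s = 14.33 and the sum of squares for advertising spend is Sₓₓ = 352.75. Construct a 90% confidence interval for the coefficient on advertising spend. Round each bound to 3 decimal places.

(3.931, 6.475)

SE(b₁) = s/√Sₓₓ = 14.33/√352.75 = 0.762979.
df = n − 2 = 68.
t* = t_{0.05, 68} = 1.667572.
Margin = t* × SE = 1.667572 × 0.762979 = 1.27232.
CI: 5.203 ± 1.27232 → (3.931, 6.475).
With 90% confidence, each one-unit increase in advertising spend is associated with a change of between 3.931 and 6.475 $1000s in monthly sales.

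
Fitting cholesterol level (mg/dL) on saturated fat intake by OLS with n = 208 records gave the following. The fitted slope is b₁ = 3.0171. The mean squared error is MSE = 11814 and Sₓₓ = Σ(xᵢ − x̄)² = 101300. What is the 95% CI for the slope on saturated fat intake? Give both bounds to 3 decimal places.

SE(b₁) = √(MSE/Sₓₓ) = √(11814/101300) = 0.341502.
df = n − 2 = 206.
t* = t_{0.025, 206} = 1.971547.
Margin = t* × SE = 1.971547 × 0.341502 = 0.67329.
CI: 3.0171 ± 0.67329 → (2.344, 3.690).
With 95% confidence, each one-unit increase in saturated fat intake is associated with a change of between 2.344 and 3.690 mg/dL in cholesterol level.

(2.344, 3.690)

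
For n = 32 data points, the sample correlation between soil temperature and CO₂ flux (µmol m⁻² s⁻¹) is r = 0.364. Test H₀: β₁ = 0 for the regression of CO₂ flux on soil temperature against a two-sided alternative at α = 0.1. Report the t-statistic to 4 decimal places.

t = 2.1406

t = r·√(n − 2)/√(1 − r²) = 0.364·√30/√0.867504 = 2.1406.
df = n − 2 = 30.
Two-sided p ≈ 0.0406, which is < 0.1, so reject H₀.
There is evidence of a linear association between soil temperature and CO₂ flux.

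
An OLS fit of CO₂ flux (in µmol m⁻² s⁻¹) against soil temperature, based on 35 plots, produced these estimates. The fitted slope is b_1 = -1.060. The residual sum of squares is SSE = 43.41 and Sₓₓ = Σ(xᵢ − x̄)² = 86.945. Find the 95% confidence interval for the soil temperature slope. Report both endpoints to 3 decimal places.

MSE = SSE/(n − 2) = 43.41/33 = 1.31545.
SE(b_1) = √(MSE/Sₓₓ) = √(1.31545/86.945) = 0.123003.
df = n − 2 = 33.
t* = t_{0.025, 33} = 2.034515.
Margin = t* × SE = 2.034515 × 0.123003 = 0.25025.
CI: -1.060 ± 0.25025 → (-1.310, -0.810).
With 95% confidence, each one-unit increase in soil temperature is associated with a change of between -1.310 and -0.810 µmol m⁻² s⁻¹ in CO₂ flux.

(-1.310, -0.810)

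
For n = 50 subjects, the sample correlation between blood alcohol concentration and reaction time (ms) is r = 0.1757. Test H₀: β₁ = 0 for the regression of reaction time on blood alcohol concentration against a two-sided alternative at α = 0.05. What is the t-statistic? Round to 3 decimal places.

t = 1.237

t = r·√(n − 2)/√(1 − r²) = 0.1757·√48/√0.96913 = 1.237.
df = n − 2 = 48.
Two-sided p ≈ 0.2223, which is ≥ 0.05, so fail to reject H₀.
The data do not give significant evidence of a linear association between blood alcohol concentration and reaction time.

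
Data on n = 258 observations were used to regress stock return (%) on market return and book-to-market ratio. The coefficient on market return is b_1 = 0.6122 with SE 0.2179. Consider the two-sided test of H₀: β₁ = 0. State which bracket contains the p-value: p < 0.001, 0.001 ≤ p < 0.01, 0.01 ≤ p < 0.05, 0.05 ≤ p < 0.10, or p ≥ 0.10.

t = 0.6122 / 0.2179 = 2.810.
df = n − k − 1 = 258 − 2 − 1 = 255.
Two-sided p = 2·P(T_{255} > |t|) ≈ 0.0053.
So 0.001 ≤ p < 0.01.

0.001 ≤ p < 0.01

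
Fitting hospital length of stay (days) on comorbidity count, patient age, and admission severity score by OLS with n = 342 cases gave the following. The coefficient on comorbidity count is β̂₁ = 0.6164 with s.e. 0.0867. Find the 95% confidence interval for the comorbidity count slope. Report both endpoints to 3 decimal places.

(0.446, 0.787)

df = n − k − 1 = 342 − 3 − 1 = 338.
t* = t_{0.025, 338} = 1.967007.
Margin = t* × SE = 1.967007 × 0.0867 = 0.17054.
CI: 0.6164 ± 0.17054 → (0.446, 0.787).
With 95% confidence, each one-unit increase in comorbidity count is associated with a change of between 0.446 and 0.787 days in hospital length of stay, holding the other predictors fixed.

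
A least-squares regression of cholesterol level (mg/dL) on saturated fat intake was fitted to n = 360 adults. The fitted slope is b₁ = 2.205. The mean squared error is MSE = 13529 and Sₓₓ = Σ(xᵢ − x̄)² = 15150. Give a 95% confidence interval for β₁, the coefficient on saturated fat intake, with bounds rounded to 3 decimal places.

(0.347, 4.063)

SE(b₁) = √(MSE/Sₓₓ) = √(13529/15150) = 0.944989.
df = n − 2 = 358.
t* = t_{0.025, 358} = 1.966613.
Margin = t* × SE = 1.966613 × 0.944989 = 1.85843.
CI: 2.205 ± 1.85843 → (0.347, 4.063).
With 95% confidence, each one-unit increase in saturated fat intake is associated with a change of between 0.347 and 4.063 mg/dL in cholesterol level.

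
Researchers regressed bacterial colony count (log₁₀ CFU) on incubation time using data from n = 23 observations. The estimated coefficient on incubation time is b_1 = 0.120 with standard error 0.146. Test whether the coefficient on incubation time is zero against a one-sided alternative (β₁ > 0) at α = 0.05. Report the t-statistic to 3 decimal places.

t = 0.822

H₀: β₁ = 0 vs H₁: β₁ > 0.
t = (b_1 − β₁⁰)/SE = 0.120 / 0.146 = 0.822.
df = n − 2 = 23 − 2 = 21.
One-sided p ≈ 0.2102, which is ≥ 0.05, so fail to reject H₀.
The data do not give significant evidence that the true slope on incubation time is positive.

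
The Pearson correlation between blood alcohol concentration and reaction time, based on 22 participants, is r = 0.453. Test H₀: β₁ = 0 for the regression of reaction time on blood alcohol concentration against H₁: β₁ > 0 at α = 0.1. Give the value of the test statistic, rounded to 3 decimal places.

t = r·√(n − 2)/√(1 − r²) = 0.453·√20/√0.794791 = 2.272.
df = n − 2 = 20.
One-sided p ≈ 0.0171, which is < 0.1, so reject H₀.
There is evidence of a linear association between blood alcohol concentration and reaction time.

t = 2.272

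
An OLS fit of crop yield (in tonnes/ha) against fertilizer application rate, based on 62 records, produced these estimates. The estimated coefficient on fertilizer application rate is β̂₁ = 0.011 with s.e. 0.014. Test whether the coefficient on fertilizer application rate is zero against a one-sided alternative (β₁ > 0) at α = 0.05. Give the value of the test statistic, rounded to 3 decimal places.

H₀: β₁ = 0 vs H₁: β₁ > 0.
t = (β̂₁ − β₁⁰)/SE = 0.011 / 0.014 = 0.786.
df = n − 2 = 62 − 2 = 60.
One-sided p ≈ 0.2176, which is ≥ 0.05, so fail to reject H₀.
The data do not give significant evidence that the true slope on fertilizer application rate is positive.

t = 0.786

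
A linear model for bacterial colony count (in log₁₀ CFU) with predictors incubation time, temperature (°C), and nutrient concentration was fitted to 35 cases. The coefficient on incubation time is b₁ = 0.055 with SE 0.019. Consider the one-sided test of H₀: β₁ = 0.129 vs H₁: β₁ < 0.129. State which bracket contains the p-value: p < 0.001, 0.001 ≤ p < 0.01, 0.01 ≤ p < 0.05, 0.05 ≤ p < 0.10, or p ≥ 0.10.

t = (0.055 − 0.129) / 0.019 = -3.895.
df = n − k − 1 = 35 − 3 − 1 = 31.
One-sided p = P(T_{31} < t) ≈ 0.0002.
So p < 0.001.

p < 0.001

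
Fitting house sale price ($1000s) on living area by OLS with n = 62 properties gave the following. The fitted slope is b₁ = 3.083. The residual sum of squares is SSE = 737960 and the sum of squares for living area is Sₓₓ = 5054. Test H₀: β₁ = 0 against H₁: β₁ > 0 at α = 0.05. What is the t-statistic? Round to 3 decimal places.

MSE = SSE/(n − 2) = 737960/60 = 12299.3.
SE(b₁) = √(MSE/Sₓₓ) = √(12299.3/5054) = 1.55999.
t = 3.083 / 1.55999 = 1.976.
df = n − 2 = 60.
One-sided p ≈ 0.0264, which is < 0.05, so reject H₀.
There is evidence that the true slope on living area is positive.

t = 1.976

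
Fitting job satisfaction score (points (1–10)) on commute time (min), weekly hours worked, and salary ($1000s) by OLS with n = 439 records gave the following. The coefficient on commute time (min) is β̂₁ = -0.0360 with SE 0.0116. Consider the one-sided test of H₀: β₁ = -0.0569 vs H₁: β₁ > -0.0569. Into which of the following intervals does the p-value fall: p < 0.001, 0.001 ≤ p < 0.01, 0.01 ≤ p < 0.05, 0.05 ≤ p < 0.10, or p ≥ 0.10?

0.01 ≤ p < 0.05

t = (-0.0360 − (-0.0569)) / 0.0116 = 1.802.
df = n − k − 1 = 439 − 3 − 1 = 435.
One-sided p = P(T_{435} > t) ≈ 0.0361.
So 0.01 ≤ p < 0.05.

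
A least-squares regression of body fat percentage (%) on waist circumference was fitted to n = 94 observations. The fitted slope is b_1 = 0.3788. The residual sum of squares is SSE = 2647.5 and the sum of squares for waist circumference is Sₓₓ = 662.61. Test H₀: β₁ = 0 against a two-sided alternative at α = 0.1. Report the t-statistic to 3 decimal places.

MSE = SSE/(n − 2) = 2647.5/92 = 28.7772.
SE(b_1) = √(MSE/Sₓₓ) = √(28.7772/662.61) = 0.208399.
t = 0.3788 / 0.208399 = 1.818.
df = n − 2 = 92.
Two-sided p ≈ 0.0724, which is < 0.1, so reject H₀.
There is evidence that waist circumference is associated with body fat percentage.

t = 1.818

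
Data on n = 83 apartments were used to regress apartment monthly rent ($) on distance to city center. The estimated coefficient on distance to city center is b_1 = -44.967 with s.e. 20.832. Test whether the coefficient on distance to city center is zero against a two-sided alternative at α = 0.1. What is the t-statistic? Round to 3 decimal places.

H₀: β₁ = 0 vs H₁: β₁ ≠ 0.
t = (b_1 − β₁⁰)/SE = -44.967 / 20.832 = -2.159.
df = n − 2 = 83 − 2 = 81.
Two-sided p ≈ 0.0338, which is < 0.1, so reject H₀.
There is evidence that distance to city center is associated with apartment monthly rent.

t = -2.159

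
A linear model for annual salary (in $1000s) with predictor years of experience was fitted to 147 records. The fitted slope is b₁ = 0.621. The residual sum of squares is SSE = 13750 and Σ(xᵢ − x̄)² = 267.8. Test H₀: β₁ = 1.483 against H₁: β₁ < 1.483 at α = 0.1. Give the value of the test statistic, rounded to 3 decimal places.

t = -1.449

MSE = SSE/(n − 2) = 13750/145 = 94.8276.
SE(b₁) = √(MSE/Sₓₓ) = √(94.8276/267.8) = 0.595062.
t = (0.621 − 1.483) / 0.595062 = -1.449.
df = n − 2 = 145.
One-sided p ≈ 0.0748, which is < 0.1, so reject H₀.
There is evidence that the true slope on years of experience is below 1.483 $1000s per unit.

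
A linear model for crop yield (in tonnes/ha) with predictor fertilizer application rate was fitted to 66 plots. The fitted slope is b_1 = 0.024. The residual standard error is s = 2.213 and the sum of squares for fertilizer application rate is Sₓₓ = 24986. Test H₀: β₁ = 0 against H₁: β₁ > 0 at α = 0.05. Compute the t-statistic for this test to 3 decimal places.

SE(b_1) = s/√Sₓₓ = 2.213/√24986 = 0.0140002.
t = 0.024 / 0.0140002 = 1.714.
df = n − 2 = 64.
One-sided p ≈ 0.0457, which is < 0.05, so reject H₀.
There is evidence that the true slope on fertilizer application rate is positive.

t = 1.714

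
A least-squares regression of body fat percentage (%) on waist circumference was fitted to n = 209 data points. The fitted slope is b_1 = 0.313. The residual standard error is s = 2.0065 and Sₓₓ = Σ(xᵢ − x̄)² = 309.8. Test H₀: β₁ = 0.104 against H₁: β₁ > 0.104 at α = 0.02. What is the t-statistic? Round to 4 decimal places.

t = 1.8334

SE(b_1) = s/√Sₓₓ = 2.0065/√309.8 = 0.113998.
t = (0.313 − 0.104) / 0.113998 = 1.8334.
df = n − 2 = 207.
One-sided p ≈ 0.0341, which is ≥ 0.02, so fail to reject H₀.
The data do not give significant evidence that the true slope on waist circumference exceeds 0.104 % per unit.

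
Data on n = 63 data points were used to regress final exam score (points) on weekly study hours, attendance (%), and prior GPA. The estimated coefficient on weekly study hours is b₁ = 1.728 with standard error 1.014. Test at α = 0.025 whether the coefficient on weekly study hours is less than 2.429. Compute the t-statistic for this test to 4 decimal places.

t = -0.6913

H₀: β₁ = 2.429 vs H₁: β₁ < 2.429.
t = (b₁ − β₁⁰)/SE = (1.728 − 2.429) / 1.014 = -0.6913.
df = n − k − 1 = 63 − 3 − 1 = 59.
One-sided p ≈ 0.2460, which is ≥ 0.025, so fail to reject H₀.
The data do not give significant evidence that the true slope on weekly study hours is below 2.429 points per unit, holding the other predictors fixed.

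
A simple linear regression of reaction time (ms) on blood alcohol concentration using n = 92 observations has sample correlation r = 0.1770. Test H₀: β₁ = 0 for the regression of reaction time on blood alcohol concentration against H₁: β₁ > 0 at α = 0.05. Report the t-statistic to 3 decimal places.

t = r·√(n − 2)/√(1 − r²) = 0.1770·√90/√0.968671 = 1.706.
df = n − 2 = 90.
One-sided p ≈ 0.0457, which is < 0.05, so reject H₀.
There is evidence of a linear association between blood alcohol concentration and reaction time.

t = 1.706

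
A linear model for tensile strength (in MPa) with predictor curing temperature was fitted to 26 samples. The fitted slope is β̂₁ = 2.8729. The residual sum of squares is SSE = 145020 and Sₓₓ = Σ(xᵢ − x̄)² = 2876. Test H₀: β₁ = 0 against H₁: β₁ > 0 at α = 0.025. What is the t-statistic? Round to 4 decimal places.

t = 1.9820

MSE = SSE/(n − 2) = 145020/24 = 6042.5.
SE(β̂₁) = √(MSE/Sₓₓ) = √(6042.5/2876) = 1.44949.
t = 2.8729 / 1.44949 = 1.9820.
df = n − 2 = 24.
One-sided p ≈ 0.0295, which is ≥ 0.025, so fail to reject H₀.
The data do not give significant evidence that the true slope on curing temperature is positive.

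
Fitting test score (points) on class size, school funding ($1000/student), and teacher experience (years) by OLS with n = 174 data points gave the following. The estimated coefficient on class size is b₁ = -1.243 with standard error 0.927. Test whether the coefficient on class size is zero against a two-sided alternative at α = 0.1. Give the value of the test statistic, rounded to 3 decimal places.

t = -1.341

H₀: β₁ = 0 vs H₁: β₁ ≠ 0.
t = (b₁ − β₁⁰)/SE = -1.243 / 0.927 = -1.341.
df = n − k − 1 = 174 − 3 − 1 = 170.
Two-sided p ≈ 0.1817, which is ≥ 0.1, so fail to reject H₀.
The data do not give significant evidence of an association between class size and test score, after adjusting for the other predictors.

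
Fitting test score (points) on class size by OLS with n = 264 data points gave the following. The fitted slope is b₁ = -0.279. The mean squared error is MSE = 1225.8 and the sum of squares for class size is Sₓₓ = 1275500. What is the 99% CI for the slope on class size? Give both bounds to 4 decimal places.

(-0.3594, -0.1986)

SE(b₁) = √(MSE/Sₓₓ) = √(1225.8/1275500) = 0.0310006.
df = n − 2 = 262.
t* = t_{0.005, 262} = 2.594724.
Margin = t* × SE = 2.594724 × 0.0310006 = 0.080438.
CI: -0.279 ± 0.080438 → (-0.3594, -0.1986).
With 99% confidence, each one-unit increase in class size is associated with a change of between -0.3594 and -0.1986 points in test score.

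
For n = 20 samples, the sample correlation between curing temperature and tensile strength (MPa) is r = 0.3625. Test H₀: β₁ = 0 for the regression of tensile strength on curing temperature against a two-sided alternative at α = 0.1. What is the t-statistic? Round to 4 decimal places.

t = 1.6502

t = r·√(n − 2)/√(1 − r²) = 0.3625·√18/√0.868594 = 1.6502.
df = n − 2 = 18.
Two-sided p ≈ 0.1162, which is ≥ 0.1, so fail to reject H₀.
The data do not give significant evidence of a linear association between curing temperature and tensile strength.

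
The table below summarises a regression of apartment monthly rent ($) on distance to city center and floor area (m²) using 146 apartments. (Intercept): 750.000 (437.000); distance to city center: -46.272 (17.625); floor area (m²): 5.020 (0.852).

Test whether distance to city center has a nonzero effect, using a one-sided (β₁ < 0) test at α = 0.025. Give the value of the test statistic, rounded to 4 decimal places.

Read off: b = -46.272, SE = 17.625 for distance to city center.
H₀: β₁ = 0 vs H₁: β₁ < 0.
t = -46.272 / 17.625 = -2.6254.
df = n − k − 1 = 146 − 2 − 1 = 143.
One-sided p ≈ 0.0048, which is < 0.025, so reject H₀.
There is evidence that the true slope on distance to city center is negative, holding the other predictors fixed.

t = -2.6254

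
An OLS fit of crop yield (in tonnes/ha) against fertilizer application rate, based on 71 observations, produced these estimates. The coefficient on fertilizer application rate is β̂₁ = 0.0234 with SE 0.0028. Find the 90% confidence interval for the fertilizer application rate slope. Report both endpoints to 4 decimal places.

(0.0187, 0.0281)

df = n − 2 = 71 − 2 = 69.
t* = t_{0.05, 69} = 1.667239.
Margin = t* × SE = 1.667239 × 0.0028 = 0.004668.
CI: 0.0234 ± 0.004668 → (0.0187, 0.0281).
With 90% confidence, each one-unit increase in fertilizer application rate is associated with a change of between 0.0187 and 0.0281 tonnes/ha in crop yield.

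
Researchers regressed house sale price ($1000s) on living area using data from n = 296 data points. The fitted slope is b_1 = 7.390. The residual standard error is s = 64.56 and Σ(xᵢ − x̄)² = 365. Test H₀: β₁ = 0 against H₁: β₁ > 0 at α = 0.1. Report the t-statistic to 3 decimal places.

t = 2.187

SE(b_1) = s/√Sₓₓ = 64.56/√365 = 3.37922.
t = 7.390 / 3.37922 = 2.187.
df = n − 2 = 294.
One-sided p ≈ 0.0148, which is < 0.1, so reject H₀.
There is evidence that the true slope on living area is positive.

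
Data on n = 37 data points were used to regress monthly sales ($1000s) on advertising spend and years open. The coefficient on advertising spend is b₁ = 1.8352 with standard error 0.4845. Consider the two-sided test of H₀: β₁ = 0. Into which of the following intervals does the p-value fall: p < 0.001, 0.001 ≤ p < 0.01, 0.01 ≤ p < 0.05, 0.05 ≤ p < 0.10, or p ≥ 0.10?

p < 0.001

t = 1.8352 / 0.4845 = 3.788.
df = n − k − 1 = 37 − 2 − 1 = 34.
Two-sided p = 2·P(T_{34} > |t|) ≈ 0.0006.
So p < 0.001.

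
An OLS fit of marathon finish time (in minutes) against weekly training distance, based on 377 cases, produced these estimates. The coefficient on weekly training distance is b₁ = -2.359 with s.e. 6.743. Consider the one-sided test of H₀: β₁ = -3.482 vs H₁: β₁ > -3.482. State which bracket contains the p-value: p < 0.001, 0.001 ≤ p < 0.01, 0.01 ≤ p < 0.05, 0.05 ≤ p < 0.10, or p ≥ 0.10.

p ≥ 0.10

t = (-2.359 − (-3.482)) / 6.743 = 0.167.
df = n − 2 = 377 − 2 = 375.
One-sided p = P(T_{375} > t) ≈ 0.4339.
So p ≥ 0.10.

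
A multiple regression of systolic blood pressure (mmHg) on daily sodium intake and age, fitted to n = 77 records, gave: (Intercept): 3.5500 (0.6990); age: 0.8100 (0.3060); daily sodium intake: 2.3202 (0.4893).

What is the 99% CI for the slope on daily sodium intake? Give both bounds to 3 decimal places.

(1.027, 3.614)

Read off: b = 2.3202, SE = 0.4893 for daily sodium intake.
df = n − k − 1 = 77 − 2 − 1 = 74.
t* = t_{0.005, 74} = 2.643913.
Margin = t* × SE = 2.643913 × 0.4893 = 1.29367.
CI: 2.3202 ± 1.29367 → (1.027, 3.614).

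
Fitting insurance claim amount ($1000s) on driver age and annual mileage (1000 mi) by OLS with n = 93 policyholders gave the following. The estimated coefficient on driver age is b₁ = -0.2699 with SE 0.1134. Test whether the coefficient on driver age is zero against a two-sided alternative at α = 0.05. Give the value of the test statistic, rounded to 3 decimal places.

t = -2.380

H₀: β₁ = 0 vs H₁: β₁ ≠ 0.
t = (b₁ − β₁⁰)/SE = -0.2699 / 0.1134 = -2.380.
df = n − k − 1 = 93 − 2 − 1 = 90.
Two-sided p ≈ 0.0194, which is < 0.05, so reject H₀.
There is evidence that driver age is associated with insurance claim amount, holding the other predictors fixed.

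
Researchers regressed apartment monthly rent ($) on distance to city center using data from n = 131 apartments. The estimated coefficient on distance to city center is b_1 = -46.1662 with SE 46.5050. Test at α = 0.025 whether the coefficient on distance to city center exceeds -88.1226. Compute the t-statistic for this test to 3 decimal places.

H₀: β₁ = -88.1226 vs H₁: β₁ > -88.1226.
t = (b_1 − β₁⁰)/SE = (-46.1662 − (-88.1226)) / 46.5050 = 0.902.
df = n − 2 = 131 − 2 = 129.
One-sided p ≈ 0.1843, which is ≥ 0.025, so fail to reject H₀.
The data do not give significant evidence that the true slope on distance to city center exceeds -88.1226 $ per unit.

t = 0.902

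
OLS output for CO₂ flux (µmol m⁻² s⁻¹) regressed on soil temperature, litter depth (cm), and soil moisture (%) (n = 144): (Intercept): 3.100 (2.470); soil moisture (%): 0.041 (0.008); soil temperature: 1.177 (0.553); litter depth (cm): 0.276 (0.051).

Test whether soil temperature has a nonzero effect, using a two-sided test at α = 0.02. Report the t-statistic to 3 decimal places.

Read off: b = 1.177, SE = 0.553 for soil temperature.
H₀: β₁ = 0 vs H₁: β₁ ≠ 0.
t = 1.177 / 0.553 = 2.128.
df = n − k − 1 = 144 − 3 − 1 = 140.
Two-sided p ≈ 0.0351, which is ≥ 0.02, so fail to reject H₀.
The data do not give significant evidence of an association between soil temperature and CO₂ flux, after adjusting for the other predictors.

t = 2.128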